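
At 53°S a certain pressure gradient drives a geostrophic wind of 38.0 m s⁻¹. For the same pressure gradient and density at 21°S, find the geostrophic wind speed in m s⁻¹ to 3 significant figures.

With the same pressure gradient and density, V_g ∝ 1/f ∝ 1/sin φ.
V₂ = V₁ · sin φ₁ / sin φ₂ = 38.0 × sin 53° / sin 21°
V₂ = 38.0 × 0.7986/0.3584 = 84.7 m s⁻¹

84.7 m s⁻¹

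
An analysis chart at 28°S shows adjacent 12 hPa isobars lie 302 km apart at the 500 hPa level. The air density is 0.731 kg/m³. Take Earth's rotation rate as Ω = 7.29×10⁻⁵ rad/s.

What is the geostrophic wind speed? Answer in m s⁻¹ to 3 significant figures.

79.4 m s⁻¹

Coriolis parameter at 28°S:
f = 2Ω sin φ = 2 × 7.29×10⁻⁵ × sin 28° = 6.84×10⁻⁵ s⁻¹
Pressure gradient: |∂P/∂n| = 1200 Pa / 302000 m = 3.97×10⁻³ Pa/m
Geostrophic balance (pressure-gradient force = Coriolis force):
V_g = (1/(fρ)) |∂P/∂n| = 3.97×10⁻³ / (6.84×10⁻⁵ × 0.731) = 79.4 m/s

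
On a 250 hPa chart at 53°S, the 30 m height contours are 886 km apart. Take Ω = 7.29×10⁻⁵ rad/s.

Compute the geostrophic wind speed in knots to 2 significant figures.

5.5 knots

Coriolis parameter at 53°S:
f = 2Ω sin φ = 2 × 7.29×10⁻⁵ × sin 53° = 1.16×10⁻⁴ s⁻¹
Height gradient: |∂Z/∂n| = 30 m / 886000 m = 3.39×10⁻⁵
On a pressure surface, geostrophic balance gives V_g = (g/f)|∂Z/∂n|:
V_g = 9.81 × 3.39×10⁻⁵ / 1.16×10⁻⁴ = 2.85 m/s
Converting: 2.85 m/s × 1.944 = 5.5 knots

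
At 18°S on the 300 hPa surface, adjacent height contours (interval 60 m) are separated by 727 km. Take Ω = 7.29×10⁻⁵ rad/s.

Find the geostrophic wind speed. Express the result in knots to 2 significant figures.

35 knots

Coriolis parameter at 18°S:
f = 2Ω sin φ = 2 × 7.29×10⁻⁵ × sin 18° = 4.51×10⁻⁵ s⁻¹
Height gradient: |∂Z/∂n| = 60 m / 727000 m = 8.25×10⁻⁵
On a pressure surface, geostrophic balance gives V_g = (g/f)|∂Z/∂n|:
V_g = 9.81 × 8.25×10⁻⁵ / 4.51×10⁻⁵ = 18.0 m/s
Converting: 18.0 m/s × 1.944 = 35 knots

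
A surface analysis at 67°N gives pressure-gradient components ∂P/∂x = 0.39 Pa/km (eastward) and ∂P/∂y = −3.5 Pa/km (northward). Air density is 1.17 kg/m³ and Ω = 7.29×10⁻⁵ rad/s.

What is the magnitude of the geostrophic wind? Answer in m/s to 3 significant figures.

22.4 m/s

Coriolis parameter at 67°N:
f = 2Ω sin φ = 2 × 7.29×10⁻⁵ × sin 67° = 1.34×10⁻⁴ s⁻¹
Component geostrophic relations (x east, y north):
u_g = −(1/(fρ)) ∂P/∂y,  v_g = (1/(fρ)) ∂P/∂x
u_g = −(−3.5×10⁻³)/(1.34×10⁻⁴ × 1.17) = 22.3 m/s;  v_g = (0.39×10⁻³)/(1.34×10⁻⁴ × 1.17) = 2.48 m/s
|V_g| = √(u_g² + v_g²) = 22.4 m/s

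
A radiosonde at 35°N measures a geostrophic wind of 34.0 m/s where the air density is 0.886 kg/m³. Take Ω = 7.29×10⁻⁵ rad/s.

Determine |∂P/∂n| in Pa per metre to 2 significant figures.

Coriolis parameter at 35°N:
f = 2Ω sin φ = 2 × 7.29×10⁻⁵ × sin 35° = 8.36×10⁻⁵ s⁻¹
Geostrophic balance rearranged: |∂P/∂n| = f ρ V_g
|∂P/∂n| = 8.36×10⁻⁵ × 0.886 × 34.0 = 2.52×10⁻³ Pa/m

2.5×10⁻³ Pa/m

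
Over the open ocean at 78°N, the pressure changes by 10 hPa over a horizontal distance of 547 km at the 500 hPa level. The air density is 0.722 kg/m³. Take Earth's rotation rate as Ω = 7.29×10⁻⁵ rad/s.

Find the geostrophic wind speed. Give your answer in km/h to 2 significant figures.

64 km/h

Coriolis parameter at 78°N:
f = 2Ω sin φ = 2 × 7.29×10⁻⁵ × sin 78° = 1.43×10⁻⁴ s⁻¹
Pressure gradient: |∂P/∂n| = 1000 Pa / 547000 m = 1.83×10⁻³ Pa/m
Geostrophic balance (pressure-gradient force = Coriolis force):
V_g = (1/(fρ)) |∂P/∂n| = 1.83×10⁻³ / (1.43×10⁻⁴ × 0.722) = 17.8 m/s
Converting: 17.8 m/s × 3.6 = 64 km/h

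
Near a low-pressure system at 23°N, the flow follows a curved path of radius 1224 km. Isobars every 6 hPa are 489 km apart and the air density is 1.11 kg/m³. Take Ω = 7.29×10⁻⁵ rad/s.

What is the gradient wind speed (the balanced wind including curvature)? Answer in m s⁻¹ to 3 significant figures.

Coriolis parameter at 23°N:
f = 2Ω sin φ = 2 × 7.29×10⁻⁵ × sin 23° = 5.70×10⁻⁵ s⁻¹
Pressure gradient: |∂P/∂n| = 600 Pa / 489000 m = 1.23×10⁻³ Pa/m
Geostrophic speed: V_g = |∂P/∂n|/(fρ) = 1.23×10⁻³/(5.70×10⁻⁵ × 1.11) = 19.4 m/s
Around a low, centrifugal force acts outward with Coriolis, so pressure-gradient force balances both:
(1/ρ)|∂P/∂n| = fV + V²/R  →  V² + fR·V − fR·V_g = 0
With fR = 5.70×10⁻⁵ × 1224×10³ m = 69.7 m/s:
V = [−fR + √((fR)² + 4 fR V_g)]/2 = [−69.7 + √(69.7² + 4×69.7×19.4)]/2 = 15.8 m/s
Subgeostrophic (V < V_g = 19.4 m/s), as expected around a low.

15.8 m s⁻¹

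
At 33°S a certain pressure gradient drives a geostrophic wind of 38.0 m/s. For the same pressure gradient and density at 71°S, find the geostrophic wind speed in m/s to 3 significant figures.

21.9 m/s

With the same pressure gradient and density, V_g ∝ 1/f ∝ 1/sin φ.
V₂ = V₁ · sin φ₁ / sin φ₂ = 38.0 × sin 33° / sin 71°
V₂ = 38.0 × 0.5446/0.9455 = 21.9 m/s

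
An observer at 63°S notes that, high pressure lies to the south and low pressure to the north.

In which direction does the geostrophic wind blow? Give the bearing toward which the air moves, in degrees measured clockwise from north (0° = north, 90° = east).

The pressure-gradient force points toward the north (bearing 000°).
Geostrophic balance: in the Southern Hemisphere the Coriolis force deflects motion to the left, so the geostrophic wind blows 90° to the left of the pressure-gradient force (low pressure on the right).
Rotating 000° by 90° counterclockwise gives 270° — the wind blows toward the west.

270°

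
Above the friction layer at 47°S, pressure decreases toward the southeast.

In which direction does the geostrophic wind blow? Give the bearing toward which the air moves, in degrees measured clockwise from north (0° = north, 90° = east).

The pressure-gradient force points toward the southeast (bearing 135°).
Geostrophic balance: in the Southern Hemisphere the Coriolis force deflects motion to the left, so the geostrophic wind blows 90° to the left of the pressure-gradient force (low pressure on the right).
Rotating 135° by 90° counterclockwise gives 045° — the wind blows toward the northeast.

045°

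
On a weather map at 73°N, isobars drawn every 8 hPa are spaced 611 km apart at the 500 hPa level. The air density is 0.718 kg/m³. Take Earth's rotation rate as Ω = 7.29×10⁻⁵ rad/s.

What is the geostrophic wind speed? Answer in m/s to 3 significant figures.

Coriolis parameter at 73°N:
f = 2Ω sin φ = 2 × 7.29×10⁻⁵ × sin 73° = 1.39×10⁻⁴ s⁻¹
Pressure gradient: |∂P/∂n| = 800 Pa / 611000 m = 1.31×10⁻³ Pa/m
Geostrophic balance (pressure-gradient force = Coriolis force):
V_g = (1/(fρ)) |∂P/∂n| = 1.31×10⁻³ / (1.39×10⁻⁴ × 0.718) = 13.1 m/s

13.1 m/s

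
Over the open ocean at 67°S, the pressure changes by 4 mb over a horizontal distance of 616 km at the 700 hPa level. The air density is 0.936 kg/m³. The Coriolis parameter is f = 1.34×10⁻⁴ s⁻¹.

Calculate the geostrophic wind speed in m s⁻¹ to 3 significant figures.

5.18 m s⁻¹

Pressure gradient: |∂P/∂n| = 400 Pa / 616000 m = 6.49×10⁻⁴ Pa/m
Geostrophic balance (pressure-gradient force = Coriolis force):
V_g = (1/(fρ)) |∂P/∂n| = 6.49×10⁻⁴ / (1.34×10⁻⁴ × 0.936) = 5.18 m/s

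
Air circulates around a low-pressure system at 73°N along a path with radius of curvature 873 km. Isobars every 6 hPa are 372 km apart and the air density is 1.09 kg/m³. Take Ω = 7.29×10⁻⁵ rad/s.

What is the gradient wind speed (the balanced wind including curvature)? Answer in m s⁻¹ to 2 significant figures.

Coriolis parameter at 73°N:
f = 2Ω sin φ = 2 × 7.29×10⁻⁵ × sin 73° = 1.39×10⁻⁴ s⁻¹
Pressure gradient: |∂P/∂n| = 600 Pa / 372000 m = 1.61×10⁻³ Pa/m
Geostrophic speed: V_g = |∂P/∂n|/(fρ) = 1.61×10⁻³/(1.39×10⁻⁴ × 1.09) = 10.6 m/s
Around a low, centrifugal force acts outward with Coriolis, so pressure-gradient force balances both:
(1/ρ)|∂P/∂n| = fV + V²/R  →  V² + fR·V − fR·V_g = 0
With fR = 1.39×10⁻⁴ × 873×10³ m = 122 m/s:
V = [−fR + √((fR)² + 4 fR V_g)]/2 = [−122 + √(122² + 4×122×10.6)]/2 = 9.82 m/s
Subgeostrophic (V < V_g = 10.6 m/s), as expected around a low.

9.8 m s⁻¹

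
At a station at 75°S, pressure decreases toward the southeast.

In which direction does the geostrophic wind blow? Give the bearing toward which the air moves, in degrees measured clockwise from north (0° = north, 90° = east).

045°

The pressure-gradient force points toward the southeast (bearing 135°).
Geostrophic balance: in the Southern Hemisphere the Coriolis force deflects motion to the left, so the geostrophic wind blows 90° to the left of the pressure-gradient force (low pressure on the right).
Rotating 135° by 90° counterclockwise gives 045° — the wind blows toward the northeast.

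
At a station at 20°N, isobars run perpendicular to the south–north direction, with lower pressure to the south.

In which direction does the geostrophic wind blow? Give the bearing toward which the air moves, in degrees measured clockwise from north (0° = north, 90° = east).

The pressure-gradient force points toward the south (bearing 180°).
Geostrophic balance: in the Northern Hemisphere the Coriolis force deflects motion to the right, so the geostrophic wind blows 90° to the right of the pressure-gradient force (low pressure on the left).
Rotating 180° by 90° clockwise gives 270° — the wind blows toward the west.

270°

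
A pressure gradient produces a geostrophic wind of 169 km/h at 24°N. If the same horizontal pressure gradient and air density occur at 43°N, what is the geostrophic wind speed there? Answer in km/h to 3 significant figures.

101 km/h

With the same pressure gradient and density, V_g ∝ 1/f ∝ 1/sin φ.
V₂ = V₁ · sin φ₁ / sin φ₂ = 169 × sin 24° / sin 43°
V₂ = 169 × 0.4067/0.6820 = 101 km/h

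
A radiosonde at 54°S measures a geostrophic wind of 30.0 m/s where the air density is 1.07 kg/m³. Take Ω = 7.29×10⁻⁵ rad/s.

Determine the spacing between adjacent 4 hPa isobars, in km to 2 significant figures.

Coriolis parameter at 54°S:
f = 2Ω sin φ = 2 × 7.29×10⁻⁵ × sin 54° = 1.18×10⁻⁴ s⁻¹
Geostrophic balance rearranged: |∂P/∂n| = f ρ V_g
|∂P/∂n| = 1.18×10⁻⁴ × 1.07 × 30.0 = 3.79×10⁻³ Pa/m
Isobar spacing: Δn = ΔP/|∂P/∂n| = 400 Pa / 3.79×10⁻³ Pa/m = 105643 m ≈ 110 km

110 km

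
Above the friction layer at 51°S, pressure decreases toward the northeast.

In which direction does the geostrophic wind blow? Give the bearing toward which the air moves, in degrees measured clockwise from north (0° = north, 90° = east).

315°

The pressure-gradient force points toward the northeast (bearing 045°).
Geostrophic balance: in the Southern Hemisphere the Coriolis force deflects motion to the left, so the geostrophic wind blows 90° to the left of the pressure-gradient force (low pressure on the right).
Rotating 045° by 90° counterclockwise gives 315° — the wind blows toward the northwest.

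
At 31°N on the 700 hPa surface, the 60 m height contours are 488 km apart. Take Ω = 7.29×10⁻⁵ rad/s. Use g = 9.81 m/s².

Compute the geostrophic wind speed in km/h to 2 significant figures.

58 km/h

Coriolis parameter at 31°N:
f = 2Ω sin φ = 2 × 7.29×10⁻⁵ × sin 31° = 7.51×10⁻⁵ s⁻¹
Height gradient: |∂Z/∂n| = 60 m / 488000 m = 1.23×10⁻⁴
On a pressure surface, geostrophic balance gives V_g = (g/f)|∂Z/∂n|:
V_g = 9.81 × 1.23×10⁻⁴ / 7.51×10⁻⁵ = 16.1 m/s
Converting: 16.1 m/s × 3.6 = 58 km/h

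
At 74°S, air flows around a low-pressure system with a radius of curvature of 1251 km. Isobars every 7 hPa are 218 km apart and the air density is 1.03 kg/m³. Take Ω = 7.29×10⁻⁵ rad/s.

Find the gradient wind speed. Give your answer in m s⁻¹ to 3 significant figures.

20.0 m s⁻¹

Coriolis parameter at 74°S:
f = 2Ω sin φ = 2 × 7.29×10⁻⁵ × sin 74° = 1.40×10⁻⁴ s⁻¹
Pressure gradient: |∂P/∂n| = 700 Pa / 218000 m = 3.21×10⁻³ Pa/m
Geostrophic speed: V_g = |∂P/∂n|/(fρ) = 3.21×10⁻³/(1.40×10⁻⁴ × 1.03) = 22.2 m/s
Around a low, centrifugal force acts outward with Coriolis, so pressure-gradient force balances both:
(1/ρ)|∂P/∂n| = fV + V²/R  →  V² + fR·V − fR·V_g = 0
With fR = 1.40×10⁻⁴ × 1251×10³ m = 175 m/s:
V = [−fR + √((fR)² + 4 fR V_g)]/2 = [−175 + √(175² + 4×175×22.2)]/2 = 20 m/s
Subgeostrophic (V < V_g = 22.2 m/s), as expected around a low.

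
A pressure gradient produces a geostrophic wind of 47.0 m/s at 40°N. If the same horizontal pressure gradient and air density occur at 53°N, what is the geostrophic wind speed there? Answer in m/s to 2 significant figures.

With the same pressure gradient and density, V_g ∝ 1/f ∝ 1/sin φ.
V₂ = V₁ · sin φ₁ / sin φ₂ = 47.0 × sin 40° / sin 53°
V₂ = 47.0 × 0.6428/0.7986 = 38 m/s

38 m/s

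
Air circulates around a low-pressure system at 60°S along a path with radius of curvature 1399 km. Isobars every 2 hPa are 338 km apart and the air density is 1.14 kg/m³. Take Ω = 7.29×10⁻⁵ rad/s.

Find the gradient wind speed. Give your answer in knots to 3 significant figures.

7.81 knots

Coriolis parameter at 60°S:
f = 2Ω sin φ = 2 × 7.29×10⁻⁵ × sin 60° = 1.26×10⁻⁴ s⁻¹
Pressure gradient: |∂P/∂n| = 200 Pa / 338000 m = 5.92×10⁻⁴ Pa/m
Geostrophic speed: V_g = |∂P/∂n|/(fρ) = 5.92×10⁻⁴/(1.26×10⁻⁴ × 1.14) = 4.11 m/s
Around a low, centrifugal force acts outward with Coriolis, so pressure-gradient force balances both:
(1/ρ)|∂P/∂n| = fV + V²/R  →  V² + fR·V − fR·V_g = 0
With fR = 1.26×10⁻⁴ × 1399×10³ m = 177 m/s:
V = [−fR + √((fR)² + 4 fR V_g)]/2 = [−177 + √(177² + 4×177×4.11)]/2 = 4.02 m/s
Subgeostrophic (V < V_g = 4.11 m/s), as expected around a low.
Converting: 4.02 m/s × 1.944 = 7.81 knots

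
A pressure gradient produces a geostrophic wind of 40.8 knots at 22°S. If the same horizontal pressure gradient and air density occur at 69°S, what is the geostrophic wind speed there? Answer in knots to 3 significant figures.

16.4 knots

With the same pressure gradient and density, V_g ∝ 1/f ∝ 1/sin φ.
V₂ = V₁ · sin φ₁ / sin φ₂ = 40.8 × sin 22° / sin 69°
V₂ = 40.8 × 0.3746/0.9336 = 16.4 knots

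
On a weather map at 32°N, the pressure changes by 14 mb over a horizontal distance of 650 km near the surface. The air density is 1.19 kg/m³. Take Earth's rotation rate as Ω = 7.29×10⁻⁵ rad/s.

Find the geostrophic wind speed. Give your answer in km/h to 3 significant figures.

Coriolis parameter at 32°N:
f = 2Ω sin φ = 2 × 7.29×10⁻⁵ × sin 32° = 7.73×10⁻⁵ s⁻¹
Pressure gradient: |∂P/∂n| = 1400 Pa / 650000 m = 2.15×10⁻³ Pa/m
Geostrophic balance (pressure-gradient force = Coriolis force):
V_g = (1/(fρ)) |∂P/∂n| = 2.15×10⁻³ / (7.73×10⁻⁵ × 1.19) = 23.4 m/s
Converting: 23.4 m/s × 3.6 = 84.3 km/h

84.3 km/h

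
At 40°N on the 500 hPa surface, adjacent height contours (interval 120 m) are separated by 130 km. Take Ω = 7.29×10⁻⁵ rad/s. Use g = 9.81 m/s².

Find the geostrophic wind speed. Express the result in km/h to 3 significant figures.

348 km/h

Coriolis parameter at 40°N:
f = 2Ω sin φ = 2 × 7.29×10⁻⁵ × sin 40° = 9.37×10⁻⁵ s⁻¹
Height gradient: |∂Z/∂n| = 120 m / 130000 m = 9.23×10⁻⁴
On a pressure surface, geostrophic balance gives V_g = (g/f)|∂Z/∂n|:
V_g = 9.81 × 9.23×10⁻⁴ / 9.37×10⁻⁵ = 96.6 m/s
Converting: 96.6 m/s × 3.6 = 348 km/h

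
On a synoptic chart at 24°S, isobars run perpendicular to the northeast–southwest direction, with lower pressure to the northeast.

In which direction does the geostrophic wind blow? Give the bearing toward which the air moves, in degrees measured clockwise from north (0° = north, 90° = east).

The pressure-gradient force points toward the northeast (bearing 045°).
Geostrophic balance: in the Southern Hemisphere the Coriolis force deflects motion to the left, so the geostrophic wind blows 90° to the left of the pressure-gradient force (low pressure on the right).
Rotating 045° by 90° counterclockwise gives 315° — the wind blows toward the northwest.

315°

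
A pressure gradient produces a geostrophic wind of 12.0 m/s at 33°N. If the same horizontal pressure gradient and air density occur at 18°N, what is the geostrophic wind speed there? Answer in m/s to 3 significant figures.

21.1 m/s

With the same pressure gradient and density, V_g ∝ 1/f ∝ 1/sin φ.
V₂ = V₁ · sin φ₁ / sin φ₂ = 12.0 × sin 33° / sin 18°
V₂ = 12.0 × 0.5446/0.3090 = 21.1 m/s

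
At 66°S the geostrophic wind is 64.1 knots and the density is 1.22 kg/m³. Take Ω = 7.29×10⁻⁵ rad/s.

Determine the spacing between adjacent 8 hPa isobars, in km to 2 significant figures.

Coriolis parameter at 66°S:
f = 2Ω sin φ = 2 × 7.29×10⁻⁵ × sin 66° = 1.33×10⁻⁴ s⁻¹
Wind speed in SI: 64.1 knots = 33.0 m/s
Geostrophic balance rearranged: |∂P/∂n| = f ρ V_g
|∂P/∂n| = 1.33×10⁻⁴ × 1.22 × 33.0 = 5.36×10⁻³ Pa/m
Isobar spacing: Δn = ΔP/|∂P/∂n| = 800 Pa / 5.36×10⁻³ Pa/m = 149295 m ≈ 150 km

150 km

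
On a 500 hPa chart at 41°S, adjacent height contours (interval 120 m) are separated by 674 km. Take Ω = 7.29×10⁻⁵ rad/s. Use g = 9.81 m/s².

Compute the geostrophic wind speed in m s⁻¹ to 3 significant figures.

Coriolis parameter at 41°S:
f = 2Ω sin φ = 2 × 7.29×10⁻⁵ × sin 41° = 9.57×10⁻⁵ s⁻¹
Height gradient: |∂Z/∂n| = 120 m / 674000 m = 1.78×10⁻⁴
On a pressure surface, geostrophic balance gives V_g = (g/f)|∂Z/∂n|:
V_g = 9.81 × 1.78×10⁻⁴ / 9.57×10⁻⁵ = 18.3 m/s

18.3 m s⁻¹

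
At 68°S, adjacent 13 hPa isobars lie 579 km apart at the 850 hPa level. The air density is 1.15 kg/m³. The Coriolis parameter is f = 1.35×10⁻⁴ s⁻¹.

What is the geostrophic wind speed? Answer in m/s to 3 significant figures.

Pressure gradient: |∂P/∂n| = 1300 Pa / 579000 m = 2.25×10⁻³ Pa/m
Geostrophic balance (pressure-gradient force = Coriolis force):
V_g = (1/(fρ)) |∂P/∂n| = 2.25×10⁻³ / (1.35×10⁻⁴ × 1.15) = 14.5 m/s

14.5 m/s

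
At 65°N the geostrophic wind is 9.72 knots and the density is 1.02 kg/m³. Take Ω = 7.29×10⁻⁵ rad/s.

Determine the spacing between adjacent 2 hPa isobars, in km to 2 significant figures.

300 km

Coriolis parameter at 65°N:
f = 2Ω sin φ = 2 × 7.29×10⁻⁵ × sin 65° = 1.32×10⁻⁴ s⁻¹
Wind speed in SI: 9.72 knots = 5.00 m/s
Geostrophic balance rearranged: |∂P/∂n| = f ρ V_g
|∂P/∂n| = 1.32×10⁻⁴ × 1.02 × 5.00 = 6.74×10⁻⁴ Pa/m
Isobar spacing: Δn = ΔP/|∂P/∂n| = 200 Pa / 6.74×10⁻⁴ Pa/m = 296751 m ≈ 300 km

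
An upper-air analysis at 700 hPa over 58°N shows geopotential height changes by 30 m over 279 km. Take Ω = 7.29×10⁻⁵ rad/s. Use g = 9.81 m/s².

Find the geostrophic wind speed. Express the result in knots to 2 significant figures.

17 knots

Coriolis parameter at 58°N:
f = 2Ω sin φ = 2 × 7.29×10⁻⁵ × sin 58° = 1.24×10⁻⁴ s⁻¹
Height gradient: |∂Z/∂n| = 30 m / 279000 m = 1.08×10⁻⁴
On a pressure surface, geostrophic balance gives V_g = (g/f)|∂Z/∂n|:
V_g = 9.81 × 1.08×10⁻⁴ / 1.24×10⁻⁴ = 8.53 m/s
Converting: 8.53 m/s × 1.944 = 17 knots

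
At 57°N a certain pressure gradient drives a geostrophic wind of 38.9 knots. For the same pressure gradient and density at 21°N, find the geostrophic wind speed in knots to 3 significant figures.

With the same pressure gradient and density, V_g ∝ 1/f ∝ 1/sin φ.
V₂ = V₁ · sin φ₁ / sin φ₂ = 38.9 × sin 57° / sin 21°
V₂ = 38.9 × 0.8387/0.3584 = 91.0 knots

91.0 knots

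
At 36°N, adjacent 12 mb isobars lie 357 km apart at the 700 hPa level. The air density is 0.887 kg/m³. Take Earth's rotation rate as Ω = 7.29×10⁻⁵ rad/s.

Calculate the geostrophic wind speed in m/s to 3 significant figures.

44.2 m/s

Coriolis parameter at 36°N:
f = 2Ω sin φ = 2 × 7.29×10⁻⁵ × sin 36° = 8.57×10⁻⁵ s⁻¹
Pressure gradient: |∂P/∂n| = 1200 Pa / 357000 m = 3.36×10⁻³ Pa/m
Geostrophic balance (pressure-gradient force = Coriolis force):
V_g = (1/(fρ)) |∂P/∂n| = 3.36×10⁻³ / (8.57×10⁻⁵ × 0.887) = 44.2 m/s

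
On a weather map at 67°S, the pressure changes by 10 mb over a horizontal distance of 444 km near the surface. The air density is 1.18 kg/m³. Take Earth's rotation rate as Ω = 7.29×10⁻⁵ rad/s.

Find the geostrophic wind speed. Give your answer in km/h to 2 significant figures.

51 km/h

Coriolis parameter at 67°S:
f = 2Ω sin φ = 2 × 7.29×10⁻⁵ × sin 67° = 1.34×10⁻⁴ s⁻¹
Pressure gradient: |∂P/∂n| = 1000 Pa / 444000 m = 2.25×10⁻³ Pa/m
Geostrophic balance (pressure-gradient force = Coriolis force):
V_g = (1/(fρ)) |∂P/∂n| = 2.25×10⁻³ / (1.34×10⁻⁴ × 1.18) = 14.2 m/s
Converting: 14.2 m/s × 3.6 = 51 km/h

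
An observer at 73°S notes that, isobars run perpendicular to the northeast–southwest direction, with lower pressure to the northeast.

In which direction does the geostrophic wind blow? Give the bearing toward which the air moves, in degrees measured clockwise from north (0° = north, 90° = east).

315°

The pressure-gradient force points toward the northeast (bearing 045°).
Geostrophic balance: in the Southern Hemisphere the Coriolis force deflects motion to the left, so the geostrophic wind blows 90° to the left of the pressure-gradient force (low pressure on the right).
Rotating 045° by 90° counterclockwise gives 315° — the wind blows toward the northwest.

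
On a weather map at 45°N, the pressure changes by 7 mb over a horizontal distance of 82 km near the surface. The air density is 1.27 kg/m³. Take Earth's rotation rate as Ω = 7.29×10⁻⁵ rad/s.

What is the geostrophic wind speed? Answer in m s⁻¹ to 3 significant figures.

65.2 m s⁻¹

Coriolis parameter at 45°N:
f = 2Ω sin φ = 2 × 7.29×10⁻⁵ × sin 45° = 1.03×10⁻⁴ s⁻¹
Pressure gradient: |∂P/∂n| = 700 Pa / 82000 m = 8.54×10⁻³ Pa/m
Geostrophic balance (pressure-gradient force = Coriolis force):
V_g = (1/(fρ)) |∂P/∂n| = 8.54×10⁻³ / (1.03×10⁻⁴ × 1.27) = 65.2 m/s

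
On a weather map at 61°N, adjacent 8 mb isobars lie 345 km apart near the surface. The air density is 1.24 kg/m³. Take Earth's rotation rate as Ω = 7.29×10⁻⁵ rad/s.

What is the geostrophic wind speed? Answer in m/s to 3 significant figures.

Coriolis parameter at 61°N:
f = 2Ω sin φ = 2 × 7.29×10⁻⁵ × sin 61° = 1.28×10⁻⁴ s⁻¹
Pressure gradient: |∂P/∂n| = 800 Pa / 345000 m = 2.32×10⁻³ Pa/m
Geostrophic balance (pressure-gradient force = Coriolis force):
V_g = (1/(fρ)) |∂P/∂n| = 2.32×10⁻³ / (1.28×10⁻⁴ × 1.24) = 14.7 m/s

14.7 m/s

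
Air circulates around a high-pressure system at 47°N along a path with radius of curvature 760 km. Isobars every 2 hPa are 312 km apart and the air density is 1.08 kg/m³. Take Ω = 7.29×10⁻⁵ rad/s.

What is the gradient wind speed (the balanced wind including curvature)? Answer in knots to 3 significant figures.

11.7 knots

Coriolis parameter at 47°N:
f = 2Ω sin φ = 2 × 7.29×10⁻⁵ × sin 47° = 1.07×10⁻⁴ s⁻¹
Pressure gradient: |∂P/∂n| = 200 Pa / 312000 m = 6.41×10⁻⁴ Pa/m
Geostrophic speed: V_g = |∂P/∂n|/(fρ) = 6.41×10⁻⁴/(1.07×10⁻⁴ × 1.08) = 5.57 m/s
Around a high, pressure-gradient force acts outward with centrifugal, so Coriolis balances both:
fV = (1/ρ)|∂P/∂n| + V²/R  →  V² − fR·V + fR·V_g = 0
With fR = 1.07×10⁻⁴ × 760×10³ m = 81.0 m/s:
V = [fR − √((fR)² − 4 fR V_g)]/2 = [81.0 − √(81.0² − 4×81.0×5.57)]/2 = 6.01 m/s
Supergeostrophic (V > V_g = 5.57 m/s), as expected around a high.
Converting: 6.01 m/s × 1.944 = 11.7 knots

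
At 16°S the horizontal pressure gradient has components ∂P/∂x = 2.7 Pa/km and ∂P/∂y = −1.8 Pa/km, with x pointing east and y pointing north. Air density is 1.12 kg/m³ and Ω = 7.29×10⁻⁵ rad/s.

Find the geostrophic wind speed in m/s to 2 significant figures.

72 m/s

Coriolis parameter at 16°S:
f = 2Ω sin φ = 2 × 7.29×10⁻⁵ × sin 16° = 4.02×10⁻⁵ s⁻¹
In the Southern Hemisphere f is negative: f = −4.02×10⁻⁵ s⁻¹.
Component geostrophic relations (x east, y north):
u_g = −(1/(fρ)) ∂P/∂y,  v_g = (1/(fρ)) ∂P/∂x
u_g = −(−1.8×10⁻³)/(−4.02×10⁻⁵ × 1.12) = −40.0 m/s;  v_g = (2.7×10⁻³)/(−4.02×10⁻⁵ × 1.12) = −60.0 m/s
|V_g| = √(u_g² + v_g²) = 72.1 m/s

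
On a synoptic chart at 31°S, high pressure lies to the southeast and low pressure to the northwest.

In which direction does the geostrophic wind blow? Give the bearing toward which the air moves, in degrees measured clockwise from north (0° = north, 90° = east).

225°

The pressure-gradient force points toward the northwest (bearing 315°).
Geostrophic balance: in the Southern Hemisphere the Coriolis force deflects motion to the left, so the geostrophic wind blows 90° to the left of the pressure-gradient force (low pressure on the right).
Rotating 315° by 90° counterclockwise gives 225° — the wind blows toward the southwest.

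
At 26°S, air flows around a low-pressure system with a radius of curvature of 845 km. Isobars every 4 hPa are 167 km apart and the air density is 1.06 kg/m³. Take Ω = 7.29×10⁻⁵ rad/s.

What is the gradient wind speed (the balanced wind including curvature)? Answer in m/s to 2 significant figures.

Coriolis parameter at 26°S:
f = 2Ω sin φ = 2 × 7.29×10⁻⁵ × sin 26° = 6.39×10⁻⁵ s⁻¹
Pressure gradient: |∂P/∂n| = 400 Pa / 167000 m = 2.40×10⁻³ Pa/m
Geostrophic speed: V_g = |∂P/∂n|/(fρ) = 2.40×10⁻³/(6.39×10⁻⁵ × 1.06) = 35.4 m/s
Around a low, centrifugal force acts outward with Coriolis, so pressure-gradient force balances both:
(1/ρ)|∂P/∂n| = fV + V²/R  →  V² + fR·V − fR·V_g = 0
With fR = 6.39×10⁻⁵ × 845×10³ m = 54.0 m/s:
V = [−fR + √((fR)² + 4 fR V_g)]/2 = [−54.0 + √(54.0² + 4×54.0×35.4)]/2 = 24.4 m/s
Subgeostrophic (V < V_g = 35.4 m/s), as expected around a low.

24 m/s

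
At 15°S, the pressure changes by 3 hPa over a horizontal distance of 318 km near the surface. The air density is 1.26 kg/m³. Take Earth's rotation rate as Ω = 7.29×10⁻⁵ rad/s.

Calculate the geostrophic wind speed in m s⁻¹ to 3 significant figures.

19.8 m s⁻¹

Coriolis parameter at 15°S:
f = 2Ω sin φ = 2 × 7.29×10⁻⁵ × sin 15° = 3.77×10⁻⁵ s⁻¹
Pressure gradient: |∂P/∂n| = 300 Pa / 318000 m = 9.43×10⁻⁴ Pa/m
Geostrophic balance (pressure-gradient force = Coriolis force):
V_g = (1/(fρ)) |∂P/∂n| = 9.43×10⁻⁴ / (3.77×10⁻⁵ × 1.26) = 19.8 m/s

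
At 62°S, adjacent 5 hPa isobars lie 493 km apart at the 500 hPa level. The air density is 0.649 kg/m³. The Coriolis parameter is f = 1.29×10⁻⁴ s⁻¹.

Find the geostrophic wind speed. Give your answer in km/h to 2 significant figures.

44 km/h

Pressure gradient: |∂P/∂n| = 500 Pa / 493000 m = 1.01×10⁻³ Pa/m
Geostrophic balance (pressure-gradient force = Coriolis force):
V_g = (1/(fρ)) |∂P/∂n| = 1.01×10⁻³ / (1.29×10⁻⁴ × 0.649) = 12.1 m/s
Converting: 12.1 m/s × 3.6 = 44 km/h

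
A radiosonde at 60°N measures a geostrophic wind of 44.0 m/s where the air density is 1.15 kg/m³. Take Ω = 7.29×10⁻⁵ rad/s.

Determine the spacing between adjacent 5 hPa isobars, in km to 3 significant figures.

78.3 km

Coriolis parameter at 60°N:
f = 2Ω sin φ = 2 × 7.29×10⁻⁵ × sin 60° = 1.26×10⁻⁴ s⁻¹
Geostrophic balance rearranged: |∂P/∂n| = f ρ V_g
|∂P/∂n| = 1.26×10⁻⁴ × 1.15 × 44.0 = 6.39×10⁻³ Pa/m
Isobar spacing: Δn = ΔP/|∂P/∂n| = 500 Pa / 6.39×10⁻³ Pa/m = 78258 m ≈ 78.3 km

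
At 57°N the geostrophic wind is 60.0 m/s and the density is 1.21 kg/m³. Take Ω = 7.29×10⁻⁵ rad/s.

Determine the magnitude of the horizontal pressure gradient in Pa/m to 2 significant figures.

8.9×10⁻³ Pa/m

Coriolis parameter at 57°N:
f = 2Ω sin φ = 2 × 7.29×10⁻⁵ × sin 57° = 1.22×10⁻⁴ s⁻¹
Geostrophic balance rearranged: |∂P/∂n| = f ρ V_g
|∂P/∂n| = 1.22×10⁻⁴ × 1.21 × 60.0 = 8.88×10⁻³ Pa/m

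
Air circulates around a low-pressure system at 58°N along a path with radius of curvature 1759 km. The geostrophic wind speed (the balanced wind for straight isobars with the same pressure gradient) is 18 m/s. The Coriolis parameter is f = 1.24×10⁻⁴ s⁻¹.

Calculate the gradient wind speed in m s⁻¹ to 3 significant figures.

Around a low, centrifugal force acts outward with Coriolis, so pressure-gradient force balances both:
(1/ρ)|∂P/∂n| = fV + V²/R  →  V² + fR·V − fR·V_g = 0
With fR = 1.24×10⁻⁴ × 1759×10³ m = 218 m/s:
V = [−fR + √((fR)² + 4 fR V_g)]/2 = [−218 + √(218² + 4×218×18)]/2 = 16.7 m/s
Subgeostrophic (V < V_g = 18 m/s), as expected around a low.

16.7 m s⁻¹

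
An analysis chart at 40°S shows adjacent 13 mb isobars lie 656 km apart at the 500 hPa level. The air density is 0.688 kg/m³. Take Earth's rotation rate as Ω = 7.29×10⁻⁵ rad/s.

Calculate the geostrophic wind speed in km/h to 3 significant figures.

111 km/h

Coriolis parameter at 40°S:
f = 2Ω sin φ = 2 × 7.29×10⁻⁵ × sin 40° = 9.37×10⁻⁵ s⁻¹
Pressure gradient: |∂P/∂n| = 1300 Pa / 656000 m = 1.98×10⁻³ Pa/m
Geostrophic balance (pressure-gradient force = Coriolis force):
V_g = (1/(fρ)) |∂P/∂n| = 1.98×10⁻³ / (9.37×10⁻⁵ × 0.688) = 30.7 m/s
Converting: 30.7 m/s × 3.6 = 111 km/h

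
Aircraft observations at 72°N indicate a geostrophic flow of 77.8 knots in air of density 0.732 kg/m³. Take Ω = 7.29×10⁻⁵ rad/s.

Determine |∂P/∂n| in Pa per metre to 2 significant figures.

Coriolis parameter at 72°N:
f = 2Ω sin φ = 2 × 7.29×10⁻⁵ × sin 72° = 1.39×10⁻⁴ s⁻¹
Wind speed in SI: 77.8 knots = 40.0 m/s
Geostrophic balance rearranged: |∂P/∂n| = f ρ V_g
|∂P/∂n| = 1.39×10⁻⁴ × 0.732 × 40.0 = 4.06×10⁻³ Pa/m

4.1×10⁻³ Pa/m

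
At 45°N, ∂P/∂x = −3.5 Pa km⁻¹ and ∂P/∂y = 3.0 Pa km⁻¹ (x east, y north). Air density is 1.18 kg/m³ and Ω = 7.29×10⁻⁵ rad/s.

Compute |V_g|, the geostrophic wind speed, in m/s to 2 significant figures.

38 m/s

Coriolis parameter at 45°N:
f = 2Ω sin φ = 2 × 7.29×10⁻⁵ × sin 45° = 1.03×10⁻⁴ s⁻¹
Component geostrophic relations (x east, y north):
u_g = −(1/(fρ)) ∂P/∂y,  v_g = (1/(fρ)) ∂P/∂x
u_g = −(3.0×10⁻³)/(1.03×10⁻⁴ × 1.18) = −24.7 m/s;  v_g = (−3.5×10⁻³)/(1.03×10⁻⁴ × 1.18) = −28.8 m/s
|V_g| = √(u_g² + v_g²) = 37.9 m/s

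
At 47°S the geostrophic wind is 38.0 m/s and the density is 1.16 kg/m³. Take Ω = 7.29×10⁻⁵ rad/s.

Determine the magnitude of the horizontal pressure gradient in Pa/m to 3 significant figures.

4.70×10⁻³ Pa/m

Coriolis parameter at 47°S:
f = 2Ω sin φ = 2 × 7.29×10⁻⁵ × sin 47° = 1.07×10⁻⁴ s⁻¹
Geostrophic balance rearranged: |∂P/∂n| = f ρ V_g
|∂P/∂n| = 1.07×10⁻⁴ × 1.16 × 38.0 = 4.70×10⁻³ Pa/m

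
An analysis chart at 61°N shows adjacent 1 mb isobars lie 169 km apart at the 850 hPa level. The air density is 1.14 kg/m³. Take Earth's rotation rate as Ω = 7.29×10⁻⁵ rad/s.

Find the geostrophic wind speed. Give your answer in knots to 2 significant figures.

Coriolis parameter at 61°N:
f = 2Ω sin φ = 2 × 7.29×10⁻⁵ × sin 61° = 1.28×10⁻⁴ s⁻¹
Pressure gradient: |∂P/∂n| = 100 Pa / 169000 m = 5.92×10⁻⁴ Pa/m
Geostrophic balance (pressure-gradient force = Coriolis force):
V_g = (1/(fρ)) |∂P/∂n| = 5.92×10⁻⁴ / (1.28×10⁻⁴ × 1.14) = 4.07 m/s
Converting: 4.07 m/s × 1.944 = 7.9 knots

7.9 knots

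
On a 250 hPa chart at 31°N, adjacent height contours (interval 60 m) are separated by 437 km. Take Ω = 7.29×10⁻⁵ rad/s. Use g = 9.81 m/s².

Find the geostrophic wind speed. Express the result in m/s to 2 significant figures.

18 m/s

Coriolis parameter at 31°N:
f = 2Ω sin φ = 2 × 7.29×10⁻⁵ × sin 31° = 7.51×10⁻⁵ s⁻¹
Height gradient: |∂Z/∂n| = 60 m / 437000 m = 1.37×10⁻⁴
On a pressure surface, geostrophic balance gives V_g = (g/f)|∂Z/∂n|:
V_g = 9.81 × 1.37×10⁻⁴ / 7.51×10⁻⁵ = 17.9 m/s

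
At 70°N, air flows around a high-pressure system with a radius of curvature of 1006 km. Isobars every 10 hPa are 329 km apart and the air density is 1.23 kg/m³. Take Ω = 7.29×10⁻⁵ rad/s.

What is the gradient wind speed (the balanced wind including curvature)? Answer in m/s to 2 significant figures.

21 m/s

Coriolis parameter at 70°N:
f = 2Ω sin φ = 2 × 7.29×10⁻⁵ × sin 70° = 1.37×10⁻⁴ s⁻¹
Pressure gradient: |∂P/∂n| = 1000 Pa / 329000 m = 3.04×10⁻³ Pa/m
Geostrophic speed: V_g = |∂P/∂n|/(fρ) = 3.04×10⁻³/(1.37×10⁻⁴ × 1.23) = 18.0 m/s
Around a high, pressure-gradient force acts outward with centrifugal, so Coriolis balances both:
fV = (1/ρ)|∂P/∂n| + V²/R  →  V² − fR·V + fR·V_g = 0
With fR = 1.37×10⁻⁴ × 1006×10³ m = 138 m/s:
V = [fR − √((fR)² − 4 fR V_g)]/2 = [138 − √(138² − 4×138×18)]/2 = 21.3 m/s
Supergeostrophic (V > V_g = 18 m/s), as expected around a high.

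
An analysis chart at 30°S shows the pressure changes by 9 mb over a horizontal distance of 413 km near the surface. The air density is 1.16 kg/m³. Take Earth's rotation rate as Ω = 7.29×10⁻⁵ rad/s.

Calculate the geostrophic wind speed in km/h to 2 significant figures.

Coriolis parameter at 30°S:
f = 2Ω sin φ = 2 × 7.29×10⁻⁵ × sin 30° = 7.29×10⁻⁵ s⁻¹
Pressure gradient: |∂P/∂n| = 900 Pa / 413000 m = 2.18×10⁻³ Pa/m
Geostrophic balance (pressure-gradient force = Coriolis force):
V_g = (1/(fρ)) |∂P/∂n| = 2.18×10⁻³ / (7.29×10⁻⁵ × 1.16) = 25.8 m/s
Converting: 25.8 m/s × 3.6 = 93 km/h

93 km/h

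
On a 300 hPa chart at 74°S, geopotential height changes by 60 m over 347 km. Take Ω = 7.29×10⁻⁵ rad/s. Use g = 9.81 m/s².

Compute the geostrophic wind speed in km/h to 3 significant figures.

43.6 km/h

Coriolis parameter at 74°S:
f = 2Ω sin φ = 2 × 7.29×10⁻⁵ × sin 74° = 1.40×10⁻⁴ s⁻¹
Height gradient: |∂Z/∂n| = 60 m / 347000 m = 1.73×10⁻⁴
On a pressure surface, geostrophic balance gives V_g = (g/f)|∂Z/∂n|:
V_g = 9.81 × 1.73×10⁻⁴ / 1.40×10⁻⁴ = 12.1 m/s
Converting: 12.1 m/s × 3.6 = 43.6 km/h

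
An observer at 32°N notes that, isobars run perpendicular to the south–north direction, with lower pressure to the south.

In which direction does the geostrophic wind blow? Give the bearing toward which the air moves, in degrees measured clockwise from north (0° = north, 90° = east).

The pressure-gradient force points toward the south (bearing 180°).
Geostrophic balance: in the Northern Hemisphere the Coriolis force deflects motion to the right, so the geostrophic wind blows 90° to the right of the pressure-gradient force (low pressure on the left).
Rotating 180° by 90° clockwise gives 270° — the wind blows toward the west.

270°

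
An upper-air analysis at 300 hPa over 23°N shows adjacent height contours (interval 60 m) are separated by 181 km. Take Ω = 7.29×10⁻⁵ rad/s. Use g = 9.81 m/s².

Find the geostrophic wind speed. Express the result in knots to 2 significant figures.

110 knots

Coriolis parameter at 23°N:
f = 2Ω sin φ = 2 × 7.29×10⁻⁵ × sin 23° = 5.70×10⁻⁵ s⁻¹
Height gradient: |∂Z/∂n| = 60 m / 181000 m = 3.31×10⁻⁴
On a pressure surface, geostrophic balance gives V_g = (g/f)|∂Z/∂n|:
V_g = 9.81 × 3.31×10⁻⁴ / 5.70×10⁻⁵ = 57.1 m/s
Converting: 57.1 m/s × 1.944 = 110 knots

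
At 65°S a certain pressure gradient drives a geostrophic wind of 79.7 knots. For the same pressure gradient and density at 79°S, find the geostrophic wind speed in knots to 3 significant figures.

With the same pressure gradient and density, V_g ∝ 1/f ∝ 1/sin φ.
V₂ = V₁ · sin φ₁ / sin φ₂ = 79.7 × sin 65° / sin 79°
V₂ = 79.7 × 0.9063/0.9816 = 73.6 knots

73.6 knots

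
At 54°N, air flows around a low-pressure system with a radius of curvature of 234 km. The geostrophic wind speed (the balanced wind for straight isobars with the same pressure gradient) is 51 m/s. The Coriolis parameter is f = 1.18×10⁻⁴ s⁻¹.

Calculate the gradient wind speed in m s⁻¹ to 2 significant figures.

26 m s⁻¹

Around a low, centrifugal force acts outward with Coriolis, so pressure-gradient force balances both:
(1/ρ)|∂P/∂n| = fV + V²/R  →  V² + fR·V − fR·V_g = 0
With fR = 1.18×10⁻⁴ × 234×10³ m = 27.6 m/s:
V = [−fR + √((fR)² + 4 fR V_g)]/2 = [−27.6 + √(27.6² + 4×27.6×51)]/2 = 26.2 m/s
Subgeostrophic (V < V_g = 51 m/s), as expected around a low.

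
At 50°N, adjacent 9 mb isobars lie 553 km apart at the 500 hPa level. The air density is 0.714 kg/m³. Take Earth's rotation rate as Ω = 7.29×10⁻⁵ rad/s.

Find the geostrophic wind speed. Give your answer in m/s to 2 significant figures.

Coriolis parameter at 50°N:
f = 2Ω sin φ = 2 × 7.29×10⁻⁵ × sin 50° = 1.12×10⁻⁴ s⁻¹
Pressure gradient: |∂P/∂n| = 900 Pa / 553000 m = 1.63×10⁻³ Pa/m
Geostrophic balance (pressure-gradient force = Coriolis force):
V_g = (1/(fρ)) |∂P/∂n| = 1.63×10⁻³ / (1.12×10⁻⁴ × 0.714) = 20.4 m/s

20 m/s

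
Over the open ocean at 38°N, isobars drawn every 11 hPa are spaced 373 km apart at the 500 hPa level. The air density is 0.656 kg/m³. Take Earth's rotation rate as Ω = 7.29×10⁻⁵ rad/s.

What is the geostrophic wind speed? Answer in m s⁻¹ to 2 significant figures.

Coriolis parameter at 38°N:
f = 2Ω sin φ = 2 × 7.29×10⁻⁵ × sin 38° = 8.98×10⁻⁵ s⁻¹
Pressure gradient: |∂P/∂n| = 1100 Pa / 373000 m = 2.95×10⁻³ Pa/m
Geostrophic balance (pressure-gradient force = Coriolis force):
V_g = (1/(fρ)) |∂P/∂n| = 2.95×10⁻³ / (8.98×10⁻⁵ × 0.656) = 50.1 m/s

50 m s⁻¹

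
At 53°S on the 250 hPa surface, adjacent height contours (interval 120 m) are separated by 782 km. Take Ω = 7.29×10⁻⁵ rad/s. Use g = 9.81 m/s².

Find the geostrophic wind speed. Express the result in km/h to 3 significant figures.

Coriolis parameter at 53°S:
f = 2Ω sin φ = 2 × 7.29×10⁻⁵ × sin 53° = 1.16×10⁻⁴ s⁻¹
Height gradient: |∂Z/∂n| = 120 m / 782000 m = 1.53×10⁻⁴
On a pressure surface, geostrophic balance gives V_g = (g/f)|∂Z/∂n|:
V_g = 9.81 × 1.53×10⁻⁴ / 1.16×10⁻⁴ = 12.9 m/s
Converting: 12.9 m/s × 3.6 = 46.5 km/h

46.5 km/h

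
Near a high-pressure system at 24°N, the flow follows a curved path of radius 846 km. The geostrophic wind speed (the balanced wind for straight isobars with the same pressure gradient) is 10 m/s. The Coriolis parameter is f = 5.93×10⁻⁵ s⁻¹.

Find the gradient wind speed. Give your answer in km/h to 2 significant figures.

50 km/h

Around a high, pressure-gradient force acts outward with centrifugal, so Coriolis balances both:
fV = (1/ρ)|∂P/∂n| + V²/R  →  V² − fR·V + fR·V_g = 0
With fR = 5.93×10⁻⁵ × 846×10³ m = 50.2 m/s:
V = [fR − √((fR)² − 4 fR V_g)]/2 = [50.2 − √(50.2² − 4×50.2×10)]/2 = 13.8 m/s
Supergeostrophic (V > V_g = 10 m/s), as expected around a high.
Converting: 13.8 m/s × 3.6 = 50 km/h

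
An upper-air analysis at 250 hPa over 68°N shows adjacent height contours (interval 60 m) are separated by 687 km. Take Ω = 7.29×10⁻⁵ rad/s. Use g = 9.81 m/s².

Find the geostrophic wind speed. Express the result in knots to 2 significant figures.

12 knots

Coriolis parameter at 68°N:
f = 2Ω sin φ = 2 × 7.29×10⁻⁵ × sin 68° = 1.35×10⁻⁴ s⁻¹
Height gradient: |∂Z/∂n| = 60 m / 687000 m = 8.73×10⁻⁵
On a pressure surface, geostrophic balance gives V_g = (g/f)|∂Z/∂n|:
V_g = 9.81 × 8.73×10⁻⁵ / 1.35×10⁻⁴ = 6.34 m/s
Converting: 6.34 m/s × 1.944 = 12 knots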